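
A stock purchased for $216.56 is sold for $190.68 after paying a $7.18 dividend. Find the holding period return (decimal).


Formula: HPR = (P1 - P0 + D) / P0
Gain: $190.68 - $216.56 + $7.18 = -$18.70
HPR = -$18.70 / $216.56 = -0.0864

-0.0864


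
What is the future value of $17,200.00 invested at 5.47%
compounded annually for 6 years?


Formula: FV = P * (1 + r)^n
Substituting: FV = $17,200.00 * (1 + 0.0547)^6
Growth factor: (1.0547)^6 = 1.376492
FV = $17,200.00 * 1.376492 = $23,675.66

$23,675.66


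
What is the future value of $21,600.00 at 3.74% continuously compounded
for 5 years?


Formula: FV = P * e^(r*t)
Exponent: r*t = 0.0374 * 5 = 0.187
e^(0.187) = 1.205627
FV = $21,600.00 * 1.205627 = $26,041.55

$26,041.55


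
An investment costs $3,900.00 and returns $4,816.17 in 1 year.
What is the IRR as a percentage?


Formula: IRR = C1/C0 - 1
Substituting: IRR = $4,816.17 / $3,900.00 - 1
Ratio: 1.234915 - 1 = 0.234915
IRR = 23.4915%

23.4915%


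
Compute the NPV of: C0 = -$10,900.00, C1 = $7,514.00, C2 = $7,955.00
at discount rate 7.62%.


Formula: NPV = C0 + C1/(1+r) + C2/(1+r)^2
Discount C1: $7,514.00 / (1 + 0.0762) = $6,981.97
Discount C2: $7,955.00 / (1 + 0.0762)^2 = $6,868.38
NPV = -$10,900.00 + $6,981.97 + $6,868.38 = $2,950.35

$2,950.35


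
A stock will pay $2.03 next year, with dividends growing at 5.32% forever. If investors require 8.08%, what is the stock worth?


Formula: P = D1 / (r - g)
Spread: r - g = 0.0808 - 0.0532 = 0.0276
Substituting: P = $2.03 / 0.0276
P = $73.55

$73.55


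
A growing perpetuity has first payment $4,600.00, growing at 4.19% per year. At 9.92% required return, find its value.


Formula: PV = C / (r - g)
Spread: r - g = 0.0992 - 0.0419 = 0.0573
Substituting: PV = $4,600.00 / 0.0573
PV = $80,279.23

$80,279.23


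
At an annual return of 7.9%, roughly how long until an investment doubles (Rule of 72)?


Formula: Years ≈ 72 / r
Substituting: Years ≈ 72 / 7.9
Years ≈ 9.1

9.1 years


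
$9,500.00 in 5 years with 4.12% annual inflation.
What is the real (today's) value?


Formula: Real value = nominal / (1 + inflation)^years
Price level: (1 + 0.0412)^5 = 1.223688
Real value = $9,500.00 / 1.223688 = $7,763.42

$7,763.42


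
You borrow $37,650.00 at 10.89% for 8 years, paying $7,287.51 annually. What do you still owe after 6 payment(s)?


Formula: Balance = PV*(1+r)^k - PMT*((1+r)^k - 1)/r
Growth: (1 + 0.1089)^6 = 1.859321
Accumulated factor: ((1+r)^k - 1)/r = 7.890915
Balance = $37,650.00 * 1.859321 - $7,287.51 * 7.890915
Balance = $12,498.30

$12,498.30


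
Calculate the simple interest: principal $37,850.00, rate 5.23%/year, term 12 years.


Formula: I = P * r * t
Substituting: I = $37,850.00 * 0.0523 * 12
Step: I = $37,850.00 * 0.6276
I = $23,754.66

$23,754.66


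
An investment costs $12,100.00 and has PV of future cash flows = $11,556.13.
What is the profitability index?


Formula: PI = PV(cash flows) / initial investment
Substituting: PI = $11,556.13 / $12,100.00
PI = 0.9551

0.9551


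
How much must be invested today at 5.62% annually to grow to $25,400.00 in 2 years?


Formula: PV = FV / (1 + r)^n
Substituting: PV = $25,400.00 / (1 + 0.0562)^2
Discount factor: (1.0562)^2 = 1.115558
PV = $25,400.00 / 1.115558 = $22,768.87

$22,768.87


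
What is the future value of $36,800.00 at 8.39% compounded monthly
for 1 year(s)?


Formula: FV = P * (1 + r/m)^(m*t)
Period rate: r/m = 0.0839 / 12 = 0.006992
Total periods: m*t = 12 * 1 = 12
Growth factor: (1 + 0.006992)^12 = 1.087203
FV = $36,800.00 * 1.087203 = $40,009.06

$40,009.06


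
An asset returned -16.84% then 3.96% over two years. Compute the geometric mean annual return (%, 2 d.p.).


Formula: Geometric mean = ((1+r1)*(1+r2))^(1/2) - 1
Product: (1 + -0.1684) * (1 + 0.0396) = 0.8316 * 1.0396 = 0.864531
Square root: 0.864531^0.5 = 0.929802
Geometric mean = 0.929802 - 1 = -0.070198
As percentage: -7.02%

-7.02%


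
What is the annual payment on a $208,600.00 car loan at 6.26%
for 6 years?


Formula: PMT = PV * r / (1 - (1+r)^(-n))
Denominator: 1 - (1 + 0.0626)^(-6) = 0.305326
Numerator: $208,600.00 * 0.0626 = 13058.36
PMT = 13058.36 / 0.305326 = $42,768.60

$42,768.60


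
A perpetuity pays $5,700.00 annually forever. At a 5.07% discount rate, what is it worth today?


Formula: PV = C / r
Substituting: PV = $5,700.00 / 0.0507
PV = $112,426.04

$112,426.04


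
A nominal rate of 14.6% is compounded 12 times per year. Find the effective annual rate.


Formula: EAR = (1 + r/m)^m - 1
Period rate: r/m = 0.146 / 12 = 0.012167
Compounding: (1 + 0.012167)^12 = 1.156177
EAR = 1.156177 - 1 = 0.156177

0.156177


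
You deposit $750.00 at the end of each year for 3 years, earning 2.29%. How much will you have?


Formula: FV = PMT * ((1+r)^n - 1) / r
Growth factor: (1 + 0.0229)^3 = 1.070285
Numerator: 1.070285 - 1 = 0.070285
FV = $750.00 * 0.070285 / 0.0229 = $2,301.92

$2,301.92


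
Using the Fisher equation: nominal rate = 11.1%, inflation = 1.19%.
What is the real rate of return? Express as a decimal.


Formula: (1 + r_real) = (1 + r_nom) / (1 + inflation)
Substituting: (1 + r_real) = 1.111 / 1.0119
(1 + r_real) = 1.097935
r_real = 1.097935 - 1 = 0.097935

0.097935


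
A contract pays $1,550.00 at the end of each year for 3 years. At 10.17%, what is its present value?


Formula: PV = PMT * (1 - (1+r)^(-n)) / r
Discount factor: (1 + 0.1017)^(-3) = 0.747842
Bracket: 1 - 0.747842 = 0.252158
PV = $1,550.00 * 0.252158 / 0.1017 = $3,843.11

$3,843.11


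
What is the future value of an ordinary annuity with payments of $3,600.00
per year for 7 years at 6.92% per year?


Formula: FV = PMT * ((1+r)^n - 1) / r
Growth factor: (1 + 0.0692)^7 = 1.597396
Numerator: 1.597396 - 1 = 0.597396
FV = $3,600.00 * 0.597396 / 0.0692 = $31,078.42

$31,078.42


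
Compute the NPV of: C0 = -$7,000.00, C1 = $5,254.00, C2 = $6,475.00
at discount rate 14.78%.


Formula: NPV = C0 + C1/(1+r) + C2/(1+r)^2
Discount C1: $5,254.00 / (1 + 0.1478) = $4,577.45
Discount C2: $6,475.00 / (1 + 0.1478)^2 = $4,914.82
NPV = -$7,000.00 + $4,577.45 + $4,914.82 = $2,492.27

$2,492.27


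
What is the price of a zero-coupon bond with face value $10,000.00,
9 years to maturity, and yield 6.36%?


Formula: Price = FV / (1 + r)^n
Substituting: Price = $10,000.00 / (1 + 0.0636)^9
Discount factor: (1.0636)^9 = 1.741827
Price = $10,000.00 / 1.741827 = $5,741.10

$5,741.10


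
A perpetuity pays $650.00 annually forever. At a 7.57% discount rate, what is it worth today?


Formula: PV = C / r
Substituting: PV = $650.00 / 0.0757
PV = $8,586.53

$8,586.53


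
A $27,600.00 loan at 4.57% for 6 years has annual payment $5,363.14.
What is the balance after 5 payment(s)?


Formula: Balance = PV*(1+r)^k - PMT*((1+r)^k - 1)/r
Growth: (1 + 0.0457)^5 = 1.250361
Accumulated factor: ((1+r)^k - 1)/r = 5.478366
Balance = $27,600.00 * 1.250361 - $5,363.14 * 5.478366
Balance = $5,128.73

$5,128.73


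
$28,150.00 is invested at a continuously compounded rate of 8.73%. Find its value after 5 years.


Formula: FV = P * e^(r*t)
Exponent: r*t = 0.0873 * 5 = 0.4365
e^(0.4365) = 1.547282
FV = $28,150.00 * 1.547282 = $43,556.00

$43,556.00


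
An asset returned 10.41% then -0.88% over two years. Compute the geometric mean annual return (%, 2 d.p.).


Formula: Geometric mean = ((1+r1)*(1+r2))^(1/2) - 1
Product: (1 + 0.1041) * (1 + -0.0088) = 1.1041 * 0.9912 = 1.094384
Square root: 1.094384^0.5 = 1.046128
Geometric mean = 1.046128 - 1 = 0.046128
As percentage: 4.61%

4.61%


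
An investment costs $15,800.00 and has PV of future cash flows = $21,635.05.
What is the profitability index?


Formula: PI = PV(cash flows) / initial investment
Substituting: PI = $21,635.05 / $15,800.00
PI = 1.3693

1.3693


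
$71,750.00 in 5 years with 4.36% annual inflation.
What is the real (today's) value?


Formula: Real value = nominal / (1 + inflation)^years
Price level: (1 + 0.0436)^5 = 1.237857
Real value = $71,750.00 / 1.237857 = $57,963.09

$57,963.09


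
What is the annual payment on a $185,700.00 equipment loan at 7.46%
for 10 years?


Formula: PMT = PV * r / (1 - (1+r)^(-n))
Denominator: 1 - (1 + 0.0746)^(-10) = 0.512997
Numerator: $185,700.00 * 0.0746 = 13853.22
PMT = 13853.22 / 0.512997 = $27,004.49

$27,004.49


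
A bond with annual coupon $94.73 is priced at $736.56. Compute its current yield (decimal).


Formula: Current yield = annual coupon / price
Substituting: CY = $94.73 / $736.56
CY = 0.128611

0.128611


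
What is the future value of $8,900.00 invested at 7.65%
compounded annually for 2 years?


Formula: FV = P * (1 + r)^n
Substituting: FV = $8,900.00 * (1 + 0.0765)^2
Growth factor: (1.0765)^2 = 1.158852
FV = $8,900.00 * 1.158852 = $10,313.79

$10,313.79


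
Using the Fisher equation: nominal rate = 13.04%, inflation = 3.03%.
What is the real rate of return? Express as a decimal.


Formula: (1 + r_real) = (1 + r_nom) / (1 + inflation)
Substituting: (1 + r_real) = 1.1304 / 1.0303
(1 + r_real) = 1.097156
r_real = 1.097156 - 1 = 0.097156

0.097156


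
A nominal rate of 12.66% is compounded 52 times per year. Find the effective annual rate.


Formula: EAR = (1 + r/m)^m - 1
Period rate: r/m = 0.1266 / 52 = 0.002435
Compounding: (1 + 0.002435)^52 = 1.134788
EAR = 1.134788 - 1 = 0.134788

0.134788


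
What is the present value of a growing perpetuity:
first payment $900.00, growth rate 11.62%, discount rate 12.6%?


Formula: PV = C / (r - g)
Spread: r - g = 0.126 - 0.1162 = 0.0098
Substituting: PV = $900.00 / 0.0098
PV = $91,836.73

$91,836.73


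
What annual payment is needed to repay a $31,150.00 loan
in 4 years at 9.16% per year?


Formula: PMT = PV * r / (1 - (1+r)^(-n))
Denominator: 1 - (1 + 0.0916)^(-4) = 0.295719
Numerator: $31,150.00 * 0.0916 = 2853.34
PMT = 2853.34 / 0.295719 = $9,648.82

$9,648.82


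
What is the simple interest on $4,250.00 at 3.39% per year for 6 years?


Formula: I = P * r * t
Substituting: I = $4,250.00 * 0.0339 * 6
Step: I = $4,250.00 * 0.2034
I = $864.45

$864.45


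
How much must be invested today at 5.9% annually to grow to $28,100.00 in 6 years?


Formula: PV = FV / (1 + r)^n
Substituting: PV = $28,100.00 / (1 + 0.059)^6
Discount factor: (1.059)^6 = 1.410509
PV = $28,100.00 / 1.410509 = $19,921.89

$19,921.89


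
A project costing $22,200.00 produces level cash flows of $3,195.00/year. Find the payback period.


Formula: Payback = investment / annual cash flow
Substituting: Payback = $22,200.00 / $3,195.00
Payback = 6.9484 years

6.9484 years


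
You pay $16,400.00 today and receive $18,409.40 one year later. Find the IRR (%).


Formula: IRR = C1/C0 - 1
Substituting: IRR = $18,409.40 / $16,400.00 - 1
Ratio: 1.122524 - 1 = 0.122524
IRR = 12.2524%

12.2524%


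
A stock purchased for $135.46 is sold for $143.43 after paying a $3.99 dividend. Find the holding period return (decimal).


Formula: HPR = (P1 - P0 + D) / P0
Gain: $143.43 - $135.46 + $3.99 = $11.96
HPR = $11.96 / $135.46 = 0.0883

0.0883


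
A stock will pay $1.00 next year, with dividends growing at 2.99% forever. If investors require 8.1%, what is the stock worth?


Formula: P = D1 / (r - g)
Spread: r - g = 0.081 - 0.0299 = 0.0511
Substituting: P = $1.00 / 0.0511
P = $19.57

$19.57


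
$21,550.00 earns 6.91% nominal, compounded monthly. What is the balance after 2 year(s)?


Formula: FV = P * (1 + r/m)^(m*t)
Period rate: r/m = 0.0691 / 12 = 0.005758
Total periods: m*t = 12 * 2 = 24
Growth factor: (1 + 0.005758)^24 = 1.14775
FV = $21,550.00 * 1.14775 = $24,734.02

$24,734.02


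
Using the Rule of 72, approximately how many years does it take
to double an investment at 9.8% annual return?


Formula: Years ≈ 72 / r
Substituting: Years ≈ 72 / 9.8
Years ≈ 7.3

7.3 years


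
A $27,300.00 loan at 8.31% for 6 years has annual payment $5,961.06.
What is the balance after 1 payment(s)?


Formula: Balance = PV*(1+r)^k - PMT*((1+r)^k - 1)/r
Growth: (1 + 0.0831)^1 = 1.0831
Accumulated factor: ((1+r)^k - 1)/r = 1.0
Balance = $27,300.00 * 1.0831 - $5,961.06 * 1.0
Balance = $23,607.57

$23,607.57


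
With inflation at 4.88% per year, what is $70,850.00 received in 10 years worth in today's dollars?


Formula: Real value = nominal / (1 + inflation)^years
Price level: (1 + 0.0488)^10 = 1.610374
Real value = $70,850.00 / 1.610374 = $43,995.99

$43,995.99


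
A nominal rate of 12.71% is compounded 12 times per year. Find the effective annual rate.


Formula: EAR = (1 + r/m)^m - 1
Period rate: r/m = 0.1271 / 12 = 0.010592
Compounding: (1 + 0.010592)^12 = 1.134772
EAR = 1.134772 - 1 = 0.134772

0.134772


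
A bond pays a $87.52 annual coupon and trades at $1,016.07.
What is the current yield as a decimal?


Formula: Current yield = annual coupon / price
Substituting: CY = $87.52 / $1,016.07
CY = 0.086136

0.086136


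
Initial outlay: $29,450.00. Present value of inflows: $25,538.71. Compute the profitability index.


Formula: PI = PV(cash flows) / initial investment
Substituting: PI = $25,538.71 / $29,450.00
PI = 0.8672

0.8672


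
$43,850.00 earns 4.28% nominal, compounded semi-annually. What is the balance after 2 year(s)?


Formula: FV = P * (1 + r/m)^(m*t)
Period rate: r/m = 0.0428 / 2 = 0.0214
Total periods: m*t = 2 * 2 = 4
Growth factor: (1 + 0.0214)^4 = 1.088387
FV = $43,850.00 * 1.088387 = $47,725.78

$47,725.78


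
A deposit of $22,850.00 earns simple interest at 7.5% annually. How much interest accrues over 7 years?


Formula: I = P * r * t
Substituting: I = $22,850.00 * 0.075 * 7
Step: I = $22,850.00 * 0.525
I = $11,996.25

$11,996.25


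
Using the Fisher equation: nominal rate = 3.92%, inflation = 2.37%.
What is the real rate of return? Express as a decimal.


Formula: (1 + r_real) = (1 + r_nom) / (1 + inflation)
Substituting: (1 + r_real) = 1.0392 / 1.0237
(1 + r_real) = 1.015141
r_real = 1.015141 - 1 = 0.015141

0.015141


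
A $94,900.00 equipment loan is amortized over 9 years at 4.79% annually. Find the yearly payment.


Formula: PMT = PV * r / (1 - (1+r)^(-n))
Denominator: 1 - (1 + 0.0479)^(-9) = 0.343671
Numerator: $94,900.00 * 0.0479 = 4545.71
PMT = 4545.71 / 0.343671 = $13,226.91

$13,226.91


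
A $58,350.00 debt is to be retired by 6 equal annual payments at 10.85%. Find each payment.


Formula: PMT = PV * r / (1 - (1+r)^(-n))
Denominator: 1 - (1 + 0.1085)^(-6) = 0.461004
Numerator: $58,350.00 * 0.1085 = 6330.975
PMT = 6330.975 / 0.461004 = $13,733.03

$13,733.03


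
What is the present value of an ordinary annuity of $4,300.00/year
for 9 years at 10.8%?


Formula: PV = PMT * (1 - (1+r)^(-n)) / r
Discount factor: (1 + 0.108)^(-9) = 0.397322
Bracket: 1 - 0.397322 = 0.602678
PV = $4,300.00 * 0.602678 / 0.108 = $23,995.53

$23,995.53


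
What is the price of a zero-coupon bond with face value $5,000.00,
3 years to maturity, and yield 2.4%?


Formula: Price = FV / (1 + r)^n
Substituting: Price = $5,000.00 / (1 + 0.024)^3
Discount factor: (1.024)^3 = 1.073742
Price = $5,000.00 / 1.073742 = $4,656.61

$4,656.61


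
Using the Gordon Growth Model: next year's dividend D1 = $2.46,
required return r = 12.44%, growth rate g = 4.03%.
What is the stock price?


Formula: P = D1 / (r - g)
Spread: r - g = 0.1244 - 0.0403 = 0.0841
Substituting: P = $2.46 / 0.0841
P = $29.25

$29.25


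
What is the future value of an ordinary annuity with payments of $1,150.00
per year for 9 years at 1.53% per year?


Formula: FV = PMT * ((1+r)^n - 1) / r
Growth factor: (1 + 0.0153)^9 = 1.146435
Numerator: 1.146435 - 1 = 0.146435
FV = $1,150.00 * 0.146435 / 0.0153 = $11,006.56

$11,006.56


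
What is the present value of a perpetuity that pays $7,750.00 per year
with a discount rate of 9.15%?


Formula: PV = C / r
Substituting: PV = $7,750.00 / 0.0915
PV = $84,699.45

$84,699.45


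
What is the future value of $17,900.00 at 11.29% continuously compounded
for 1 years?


Formula: FV = P * e^(r*t)
Exponent: r*t = 0.1129 * 1 = 0.1129
e^(0.1129) = 1.11952
FV = $17,900.00 * 1.11952 = $20,039.41

$20,039.41


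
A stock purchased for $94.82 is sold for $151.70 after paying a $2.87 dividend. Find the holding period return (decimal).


Formula: HPR = (P1 - P0 + D) / P0
Gain: $151.70 - $94.82 + $2.87 = $59.75
HPR = $59.75 / $94.82 = 0.6301

0.6301


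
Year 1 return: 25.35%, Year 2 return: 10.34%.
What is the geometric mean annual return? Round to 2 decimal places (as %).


Formula: Geometric mean = ((1+r1)*(1+r2))^(1/2) - 1
Product: (1 + 0.2535) * (1 + 0.1034) = 1.2535 * 1.1034 = 1.383112
Square root: 1.383112^0.5 = 1.176058
Geometric mean = 1.176058 - 1 = 0.176058
As percentage: 17.61%

17.61%


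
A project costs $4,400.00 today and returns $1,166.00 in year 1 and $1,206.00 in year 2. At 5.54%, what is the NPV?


Formula: NPV = C0 + C1/(1+r) + C2/(1+r)^2
Discount C1: $1,166.00 / (1 + 0.0554) = $1,104.79
Discount C2: $1,206.00 / (1 + 0.0554)^2 = $1,082.71
NPV = -$4,400.00 + $1,104.79 + $1,082.71 = -$2,212.49

-$2,212.49


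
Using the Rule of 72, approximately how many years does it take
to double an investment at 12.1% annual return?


Formula: Years ≈ 72 / r
Substituting: Years ≈ 72 / 12.1
Years ≈ 6.0

6.0 years


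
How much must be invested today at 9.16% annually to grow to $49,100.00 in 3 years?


Formula: PV = FV / (1 + r)^n
Substituting: PV = $49,100.00 / (1 + 0.0916)^3
Discount factor: (1.0916)^3 = 1.30074
PV = $49,100.00 / 1.30074 = $37,747.74

$37,747.74


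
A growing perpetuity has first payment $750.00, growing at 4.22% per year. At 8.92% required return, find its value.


Formula: PV = C / (r - g)
Spread: r - g = 0.0892 - 0.0422 = 0.047
Substituting: PV = $750.00 / 0.047
PV = $15,957.45

$15,957.45


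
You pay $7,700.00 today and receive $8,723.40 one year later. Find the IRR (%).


Formula: IRR = C1/C0 - 1
Substituting: IRR = $8,723.40 / $7,700.00 - 1
Ratio: 1.132909 - 1 = 0.132909
IRR = 13.2909%

13.2909%


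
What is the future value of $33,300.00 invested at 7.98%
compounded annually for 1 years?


Formula: FV = P * (1 + r)^n
Substituting: FV = $33,300.00 * (1 + 0.0798)^1
Growth factor: (1.0798)^1 = 1.0798
FV = $33,300.00 * 1.0798 = $35,957.34

$35,957.34


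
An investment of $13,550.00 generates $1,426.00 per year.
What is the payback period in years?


Formula: Payback = investment / annual cash flow
Substituting: Payback = $13,550.00 / $1,426.00
Payback = 9.5021 years

9.5021 years


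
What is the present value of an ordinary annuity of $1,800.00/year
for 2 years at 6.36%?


Formula: PV = PMT * (1 - (1+r)^(-n)) / r
Discount factor: (1 + 0.0636)^(-2) = 0.883982
Bracket: 1 - 0.883982 = 0.116018
PV = $1,800.00 * 0.116018 / 0.0636 = $3,283.53

$3,283.53


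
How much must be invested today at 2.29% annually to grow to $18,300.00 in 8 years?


Formula: PV = FV / (1 + r)^n
Substituting: PV = $18,300.00 / (1 + 0.0229)^8
Discount factor: (1.0229)^8 = 1.198576
PV = $18,300.00 / 1.198576 = $15,268.12

$15,268.12


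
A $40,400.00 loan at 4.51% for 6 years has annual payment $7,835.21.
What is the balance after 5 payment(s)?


Formula: Balance = PV*(1+r)^k - PMT*((1+r)^k - 1)/r
Growth: (1 + 0.0451)^5 = 1.246778
Accumulated factor: ((1+r)^k - 1)/r = 5.471803
Balance = $40,400.00 * 1.246778 - $7,835.21 * 5.471803
Balance = $7,497.12

$7,497.12


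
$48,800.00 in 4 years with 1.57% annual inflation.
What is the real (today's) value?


Formula: Real value = nominal / (1 + inflation)^years
Price level: (1 + 0.0157)^4 = 1.064294
Real value = $48,800.00 / 1.064294 = $45,851.97

$45,851.97


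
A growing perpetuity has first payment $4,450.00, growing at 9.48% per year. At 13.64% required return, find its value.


Formula: PV = C / (r - g)
Spread: r - g = 0.1364 - 0.0948 = 0.0416
Substituting: PV = $4,450.00 / 0.0416
PV = $106,971.15

$106,971.15


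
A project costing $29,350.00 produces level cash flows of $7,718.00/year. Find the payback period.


Formula: Payback = investment / annual cash flow
Substituting: Payback = $29,350.00 / $7,718.00
Payback = 3.8028 years

3.8028 years


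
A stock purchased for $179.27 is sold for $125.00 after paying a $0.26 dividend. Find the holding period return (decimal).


Formula: HPR = (P1 - P0 + D) / P0
Gain: $125.00 - $179.27 + $0.26 = -$54.01
HPR = -$54.01 / $179.27 = -0.3013

-0.3013


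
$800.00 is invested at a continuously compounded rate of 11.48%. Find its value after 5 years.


Formula: FV = P * e^(r*t)
Exponent: r*t = 0.1148 * 5 = 0.574
e^(0.574) = 1.775354
FV = $800.00 * 1.775354 = $1,420.28

$1,420.28


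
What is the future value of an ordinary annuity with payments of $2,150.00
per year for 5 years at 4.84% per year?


Formula: FV = PMT * ((1+r)^n - 1) / r
Growth factor: (1 + 0.0484)^5 = 1.266587
Numerator: 1.266587 - 1 = 0.266587
FV = $2,150.00 * 0.266587 / 0.0484 = $11,842.20

$11,842.20


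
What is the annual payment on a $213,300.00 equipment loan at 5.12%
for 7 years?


Formula: PMT = PV * r / (1 - (1+r)^(-n))
Denominator: 1 - (1 + 0.0512)^(-7) = 0.294978
Numerator: $213,300.00 * 0.0512 = 10920.96
PMT = 10920.96 / 0.294978 = $37,022.94

$37,022.94


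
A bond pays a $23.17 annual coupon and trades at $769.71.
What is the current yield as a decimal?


Formula: Current yield = annual coupon / price
Substituting: CY = $23.17 / $769.71
CY = 0.030102

0.030102


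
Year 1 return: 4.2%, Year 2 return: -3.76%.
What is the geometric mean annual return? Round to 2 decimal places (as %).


Formula: Geometric mean = ((1+r1)*(1+r2))^(1/2) - 1
Product: (1 + 0.042) * (1 + -0.0376) = 1.042 * 0.9624 = 1.002821
Square root: 1.002821^0.5 = 1.001409
Geometric mean = 1.001409 - 1 = 0.001409
As percentage: 0.14%

0.14%


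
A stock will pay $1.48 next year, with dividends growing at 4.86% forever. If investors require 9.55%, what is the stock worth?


Formula: P = D1 / (r - g)
Spread: r - g = 0.0955 - 0.0486 = 0.0469
Substituting: P = $1.48 / 0.0469
P = $31.56

$31.56


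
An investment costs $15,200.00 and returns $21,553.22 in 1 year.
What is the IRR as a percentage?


Formula: IRR = C1/C0 - 1
Substituting: IRR = $21,553.22 / $15,200.00 - 1
Ratio: 1.417975 - 1 = 0.417975
IRR = 41.7975%

41.7975%


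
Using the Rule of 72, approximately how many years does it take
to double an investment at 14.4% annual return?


Formula: Years ≈ 72 / r
Substituting: Years ≈ 72 / 14.4
Years ≈ 5.0

5.0 years


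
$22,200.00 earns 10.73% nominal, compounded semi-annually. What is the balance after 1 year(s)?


Formula: FV = P * (1 + r/m)^(m*t)
Period rate: r/m = 0.1073 / 2 = 0.05365
Total periods: m*t = 2 * 1 = 2
Growth factor: (1 + 0.05365)^2 = 1.110178
FV = $22,200.00 * 1.110178 = $24,645.96

$24,645.96


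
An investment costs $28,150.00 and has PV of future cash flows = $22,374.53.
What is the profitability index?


Formula: PI = PV(cash flows) / initial investment
Substituting: PI = $22,374.53 / $28,150.00
PI = 0.7948

0.7948


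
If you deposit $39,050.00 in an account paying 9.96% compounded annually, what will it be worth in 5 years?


Formula: FV = P * (1 + r)^n
Substituting: FV = $39,050.00 * (1 + 0.0996)^5
Growth factor: (1.0996)^5 = 1.607584
FV = $39,050.00 * 1.607584 = $62,776.15

$62,776.15


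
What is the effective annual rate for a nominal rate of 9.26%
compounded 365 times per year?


Formula: EAR = (1 + r/m)^m - 1
Period rate: r/m = 0.0926 / 365 = 0.000254
Compounding: (1 + 0.000254)^365 = 1.09701
EAR = 1.09701 - 1 = 0.09701

0.09701


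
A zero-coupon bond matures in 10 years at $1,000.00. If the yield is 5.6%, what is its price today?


Formula: Price = FV / (1 + r)^n
Substituting: Price = $1,000.00 / (1 + 0.056)^10
Discount factor: (1.056)^10 = 1.724405
Price = $1,000.00 / 1.724405 = $579.91

$579.91


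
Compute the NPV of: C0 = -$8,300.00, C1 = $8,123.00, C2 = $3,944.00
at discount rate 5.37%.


Formula: NPV = C0 + C1/(1+r) + C2/(1+r)^2
Discount C1: $8,123.00 / (1 + 0.0537) = $7,709.03
Discount C2: $3,944.00 / (1 + 0.0537)^2 = $3,552.25
NPV = -$8,300.00 + $7,709.03 + $3,552.25 = $2,961.27

$2,961.27


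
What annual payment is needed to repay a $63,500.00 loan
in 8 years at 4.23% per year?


Formula: PMT = PV * r / (1 - (1+r)^(-n))
Denominator: 1 - (1 + 0.0423)^(-8) = 0.28211
Numerator: $63,500.00 * 0.0423 = 2686.05
PMT = 2686.05 / 0.28211 = $9,521.30

$9,521.30


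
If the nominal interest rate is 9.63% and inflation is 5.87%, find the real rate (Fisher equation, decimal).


Formula: (1 + r_real) = (1 + r_nom) / (1 + inflation)
Substituting: (1 + r_real) = 1.0963 / 1.0587
(1 + r_real) = 1.035515
r_real = 1.035515 - 1 = 0.035515

0.035515


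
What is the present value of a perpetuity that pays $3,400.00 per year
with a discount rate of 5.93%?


Formula: PV = C / r
Substituting: PV = $3,400.00 / 0.0593
PV = $57,335.58

$57,335.58


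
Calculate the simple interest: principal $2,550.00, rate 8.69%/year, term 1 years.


Formula: I = P * r * t
Substituting: I = $2,550.00 * 0.0869 * 1
Step: I = $2,550.00 * 0.0869
I = $221.60

$221.60


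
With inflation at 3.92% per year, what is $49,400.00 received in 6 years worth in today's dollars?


Formula: Real value = nominal / (1 + inflation)^years
Price level: (1 + 0.0392)^6 = 1.25949
Real value = $49,400.00 / 1.25949 = $39,222.22

$39,222.22


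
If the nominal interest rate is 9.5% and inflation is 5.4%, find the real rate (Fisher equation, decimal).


Formula: (1 + r_real) = (1 + r_nom) / (1 + inflation)
Substituting: (1 + r_real) = 1.095 / 1.054
(1 + r_real) = 1.038899
r_real = 1.038899 - 1 = 0.038899

0.038899


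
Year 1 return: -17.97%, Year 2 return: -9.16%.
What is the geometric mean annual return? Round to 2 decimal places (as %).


Formula: Geometric mean = ((1+r1)*(1+r2))^(1/2) - 1
Product: (1 + -0.1797) * (1 + -0.0916) = 0.8203 * 0.9084 = 0.745161
Square root: 0.745161^0.5 = 0.863227
Geometric mean = 0.863227 - 1 = -0.136773
As percentage: -13.68%

-13.68%


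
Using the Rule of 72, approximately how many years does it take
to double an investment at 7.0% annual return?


Formula: Years ≈ 72 / r
Substituting: Years ≈ 72 / 7.0
Years ≈ 10.3

10.3 years


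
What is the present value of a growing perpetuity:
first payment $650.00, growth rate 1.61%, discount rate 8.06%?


Formula: PV = C / (r - g)
Spread: r - g = 0.0806 - 0.0161 = 0.0645
Substituting: PV = $650.00 / 0.0645
PV = $10,077.52

$10,077.52


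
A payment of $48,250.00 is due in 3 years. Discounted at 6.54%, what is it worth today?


Formula: PV = FV / (1 + r)^n
Substituting: PV = $48,250.00 / (1 + 0.0654)^3
Discount factor: (1.0654)^3 = 1.209311
PV = $48,250.00 / 1.209311 = $39,898.75

$39,898.75


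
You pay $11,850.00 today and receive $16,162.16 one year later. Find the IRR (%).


Formula: IRR = C1/C0 - 1
Substituting: IRR = $16,162.16 / $11,850.00 - 1
Ratio: 1.363895 - 1 = 0.363895
IRR = 36.3895%

36.3895%


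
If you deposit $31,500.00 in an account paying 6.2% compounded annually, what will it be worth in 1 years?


Formula: FV = P * (1 + r)^n
Substituting: FV = $31,500.00 * (1 + 0.062)^1
Growth factor: (1.062)^1 = 1.062
FV = $31,500.00 * 1.062 = $33,453.00

$33,453.00


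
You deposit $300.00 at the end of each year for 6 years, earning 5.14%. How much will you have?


Formula: FV = PMT * ((1+r)^n - 1) / r
Growth factor: (1 + 0.0514)^6 = 1.350852
Numerator: 1.350852 - 1 = 0.350852
FV = $300.00 * 0.350852 / 0.0514 = $2,047.78

$2,047.78


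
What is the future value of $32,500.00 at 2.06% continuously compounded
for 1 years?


Formula: FV = P * e^(r*t)
Exponent: r*t = 0.0206 * 1 = 0.0206
e^(0.0206) = 1.020814
FV = $32,500.00 * 1.020814 = $33,176.44

$33,176.44


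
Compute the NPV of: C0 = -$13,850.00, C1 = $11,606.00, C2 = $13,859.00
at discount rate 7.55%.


Formula: NPV = C0 + C1/(1+r) + C2/(1+r)^2
Discount C1: $11,606.00 / (1 + 0.0755) = $10,791.26
Discount C2: $13,859.00 / (1 + 0.0755)^2 = $11,981.50
NPV = -$13,850.00 + $10,791.26 + $11,981.50 = $8,922.76

$8,922.76


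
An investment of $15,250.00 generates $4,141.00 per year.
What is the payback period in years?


Formula: Payback = investment / annual cash flow
Substituting: Payback = $15,250.00 / $4,141.00
Payback = 3.6827 years

3.6827 years


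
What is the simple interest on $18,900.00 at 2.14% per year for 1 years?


Formula: I = P * r * t
Substituting: I = $18,900.00 * 0.0214 * 1
Step: I = $18,900.00 * 0.0214
I = $404.46

$404.46


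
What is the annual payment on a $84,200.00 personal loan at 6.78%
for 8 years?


Formula: PMT = PV * r / (1 - (1+r)^(-n))
Denominator: 1 - (1 + 0.0678)^(-8) = 0.408328
Numerator: $84,200.00 * 0.0678 = 5708.76
PMT = 5708.76 / 0.408328 = $13,980.80

$13,980.80


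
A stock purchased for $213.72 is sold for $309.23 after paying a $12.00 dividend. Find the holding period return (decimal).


Formula: HPR = (P1 - P0 + D) / P0
Gain: $309.23 - $213.72 + $12.00 = $107.51
HPR = $107.51 / $213.72 = 0.503

0.503


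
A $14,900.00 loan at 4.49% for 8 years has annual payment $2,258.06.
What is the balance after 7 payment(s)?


Formula: Balance = PV*(1+r)^k - PMT*((1+r)^k - 1)/r
Growth: (1 + 0.0449)^7 = 1.359951
Accumulated factor: ((1+r)^k - 1)/r = 8.016715
Balance = $14,900.00 * 1.359951 - $2,258.06 * 8.016715
Balance = $2,161.04

$2,161.04


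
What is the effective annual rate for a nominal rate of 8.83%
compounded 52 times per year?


Formula: EAR = (1 + r/m)^m - 1
Period rate: r/m = 0.0883 / 52 = 0.001698
Compounding: (1 + 0.001698)^52 = 1.092234
EAR = 1.092234 - 1 = 0.092234

0.092234


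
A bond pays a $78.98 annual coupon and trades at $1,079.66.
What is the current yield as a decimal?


Formula: Current yield = annual coupon / price
Substituting: CY = $78.98 / $1,079.66
CY = 0.073153

0.073153


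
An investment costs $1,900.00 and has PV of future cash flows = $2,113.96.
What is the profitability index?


Formula: PI = PV(cash flows) / initial investment
Substituting: PI = $2,113.96 / $1,900.00
PI = 1.1126

1.1126


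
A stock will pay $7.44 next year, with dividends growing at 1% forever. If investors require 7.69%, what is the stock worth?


Formula: P = D1 / (r - g)
Spread: r - g = 0.0769 - 0.01 = 0.0669
Substituting: P = $7.44 / 0.0669
P = $111.21

$111.21


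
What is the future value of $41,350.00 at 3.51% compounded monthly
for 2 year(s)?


Formula: FV = P * (1 + r/m)^(m*t)
Period rate: r/m = 0.0351 / 12 = 0.002925
Total periods: m*t = 12 * 2 = 24
Growth factor: (1 + 0.002925)^24 = 1.072613
FV = $41,350.00 * 1.072613 = $44,352.54

$44,352.54


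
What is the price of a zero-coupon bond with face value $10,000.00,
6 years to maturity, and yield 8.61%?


Formula: Price = FV / (1 + r)^n
Substituting: Price = $10,000.00 / (1 + 0.0861)^6
Discount factor: (1.0861)^6 = 1.641417
Price = $10,000.00 / 1.641417 = $6,092.30

$6,092.30


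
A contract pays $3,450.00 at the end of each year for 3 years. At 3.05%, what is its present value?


Formula: PV = PMT * (1 - (1+r)^(-n)) / r
Discount factor: (1 + 0.0305)^(-3) = 0.91381
Bracket: 1 - 0.91381 = 0.08619
PV = $3,450.00 * 0.08619 / 0.0305 = $9,749.34

$9,749.34


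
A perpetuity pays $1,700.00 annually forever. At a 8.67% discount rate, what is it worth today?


Formula: PV = C / r
Substituting: PV = $1,700.00 / 0.0867
PV = $19,607.84

$19,607.84


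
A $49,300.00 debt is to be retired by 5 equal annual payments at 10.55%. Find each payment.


Formula: PMT = PV * r / (1 - (1+r)^(-n))
Denominator: 1 - (1 + 0.1055)^(-5) = 0.394372
Numerator: $49,300.00 * 0.1055 = 5201.15
PMT = 5201.15 / 0.394372 = $13,188.45

$13,188.45


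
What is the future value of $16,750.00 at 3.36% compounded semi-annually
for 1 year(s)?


Formula: FV = P * (1 + r/m)^(m*t)
Period rate: r/m = 0.0336 / 2 = 0.0168
Total periods: m*t = 2 * 1 = 2
Growth factor: (1 + 0.0168)^2 = 1.033882
FV = $16,750.00 * 1.033882 = $17,317.53

$17,317.53


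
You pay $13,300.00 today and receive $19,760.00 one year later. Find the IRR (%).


Formula: IRR = C1/C0 - 1
Substituting: IRR = $19,760.00 / $13,300.00 - 1
Ratio: 1.485714 - 1 = 0.485714
IRR = 48.5714%

48.5714%


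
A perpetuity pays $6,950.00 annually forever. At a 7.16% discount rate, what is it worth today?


Formula: PV = C / r
Substituting: PV = $6,950.00 / 0.0716
PV = $97,067.04

$97,067.04


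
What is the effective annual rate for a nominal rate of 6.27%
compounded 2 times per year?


Formula: EAR = (1 + r/m)^m - 1
Period rate: r/m = 0.0627 / 2 = 0.03135
Compounding: (1 + 0.03135)^2 = 1.063683
EAR = 1.063683 - 1 = 0.063683

0.063683


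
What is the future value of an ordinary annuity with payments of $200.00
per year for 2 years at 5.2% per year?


Formula: FV = PMT * ((1+r)^n - 1) / r
Growth factor: (1 + 0.052)^2 = 1.106704
Numerator: 1.106704 - 1 = 0.106704
FV = $200.00 * 0.106704 / 0.052 = $410.40

$410.40


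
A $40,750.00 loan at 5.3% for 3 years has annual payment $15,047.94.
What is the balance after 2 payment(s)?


Formula: Balance = PV*(1+r)^k - PMT*((1+r)^k - 1)/r
Growth: (1 + 0.053)^2 = 1.108809
Accumulated factor: ((1+r)^k - 1)/r = 2.053
Balance = $40,750.00 * 1.108809 - $15,047.94 * 2.053
Balance = $14,290.55

$14,290.55


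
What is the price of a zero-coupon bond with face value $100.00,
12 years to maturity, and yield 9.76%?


Formula: Price = FV / (1 + r)^n
Substituting: Price = $100.00 / (1 + 0.0976)^12
Discount factor: (1.0976)^12 = 3.057238
Price = $100.00 / 3.057238 = $32.71

$32.71


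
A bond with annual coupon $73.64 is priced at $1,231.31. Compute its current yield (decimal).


Formula: Current yield = annual coupon / price
Substituting: CY = $73.64 / $1,231.31
CY = 0.059806

0.059806


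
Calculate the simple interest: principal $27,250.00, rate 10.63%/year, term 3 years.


Formula: I = P * r * t
Substituting: I = $27,250.00 * 0.1063 * 3
Step: I = $27,250.00 * 0.3189
I = $8,690.03

$8,690.03


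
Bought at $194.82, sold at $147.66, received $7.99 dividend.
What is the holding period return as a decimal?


Formula: HPR = (P1 - P0 + D) / P0
Gain: $147.66 - $194.82 + $7.99 = -$39.17
HPR = -$39.17 / $194.82 = -0.2011

-0.2011


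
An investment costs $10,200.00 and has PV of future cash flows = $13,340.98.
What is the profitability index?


Formula: PI = PV(cash flows) / initial investment
Substituting: PI = $13,340.98 / $10,200.00
PI = 1.3079

1.3079


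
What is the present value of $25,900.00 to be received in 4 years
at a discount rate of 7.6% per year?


Formula: PV = FV / (1 + r)^n
Substituting: PV = $25,900.00 / (1 + 0.076)^4
Discount factor: (1.076)^4 = 1.340445
PV = $25,900.00 / 1.340445 = $19,321.94

$19,321.94


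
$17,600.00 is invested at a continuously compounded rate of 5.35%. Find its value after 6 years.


Formula: FV = P * e^(r*t)
Exponent: r*t = 0.0535 * 6 = 0.321
e^(0.321) = 1.378506
FV = $17,600.00 * 1.378506 = $24,261.70

$24,261.70


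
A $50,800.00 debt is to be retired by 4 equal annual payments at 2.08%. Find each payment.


Formula: PMT = PV * r / (1 - (1+r)^(-n))
Denominator: 1 - (1 + 0.0208)^(-4) = 0.079047
Numerator: $50,800.00 * 0.0208 = 1056.64
PMT = 1056.64 / 0.079047 = $13,367.20

$13,367.20


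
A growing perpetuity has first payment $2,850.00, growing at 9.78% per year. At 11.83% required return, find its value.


Formula: PV = C / (r - g)
Spread: r - g = 0.1183 - 0.0978 = 0.0205
Substituting: PV = $2,850.00 / 0.0205
PV = $139,024.39

$139,024.39


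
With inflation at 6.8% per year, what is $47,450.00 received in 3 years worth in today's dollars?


Formula: Real value = nominal / (1 + inflation)^years
Price level: (1 + 0.068)^3 = 1.218186
Real value = $47,450.00 / 1.218186 = $38,951.35

$38,951.35


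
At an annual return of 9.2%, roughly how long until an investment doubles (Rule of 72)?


Formula: Years ≈ 72 / r
Substituting: Years ≈ 72 / 9.2
Years ≈ 7.8

7.8 years


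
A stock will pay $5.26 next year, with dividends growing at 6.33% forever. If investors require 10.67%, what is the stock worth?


Formula: P = D1 / (r - g)
Spread: r - g = 0.1067 - 0.0633 = 0.0434
Substituting: P = $5.26 / 0.0434
P = $121.20

$121.20


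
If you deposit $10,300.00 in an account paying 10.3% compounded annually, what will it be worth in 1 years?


Formula: FV = P * (1 + r)^n
Substituting: FV = $10,300.00 * (1 + 0.103)^1
Growth factor: (1.103)^1 = 1.103
FV = $10,300.00 * 1.103 = $11,360.90

$11,360.90


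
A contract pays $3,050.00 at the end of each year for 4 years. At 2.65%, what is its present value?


Formula: PV = PMT * (1 - (1+r)^(-n)) / r
Discount factor: (1 + 0.0265)^(-4) = 0.900667
Bracket: 1 - 0.900667 = 0.099333
PV = $3,050.00 * 0.099333 / 0.0265 = $11,432.68

$11,432.68


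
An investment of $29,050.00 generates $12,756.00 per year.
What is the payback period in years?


Formula: Payback = investment / annual cash flow
Substituting: Payback = $29,050.00 / $12,756.00
Payback = 2.2774 years

2.2774 years


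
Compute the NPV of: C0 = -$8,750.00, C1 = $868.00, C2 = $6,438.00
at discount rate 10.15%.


Formula: NPV = C0 + C1/(1+r) + C2/(1+r)^2
Discount C1: $868.00 / (1 + 0.1015) = $788.02
Discount C2: $6,438.00 / (1 + 0.1015)^2 = $5,306.18
NPV = -$8,750.00 + $788.02 + $5,306.18 = -$2,655.80

-$2,655.80


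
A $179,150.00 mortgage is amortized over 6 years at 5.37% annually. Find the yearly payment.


Formula: PMT = PV * r / (1 - (1+r)^(-n))
Denominator: 1 - (1 + 0.0537)^(-6) = 0.269369
Numerator: $179,150.00 * 0.0537 = 9620.355
PMT = 9620.355 / 0.269369 = $35,714.42

$35,714.42


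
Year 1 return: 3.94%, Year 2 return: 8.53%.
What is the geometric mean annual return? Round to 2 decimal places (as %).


Formula: Geometric mean = ((1+r1)*(1+r2))^(1/2) - 1
Product: (1 + 0.0394) * (1 + 0.0853) = 1.0394 * 1.0853 = 1.128061
Square root: 1.128061^0.5 = 1.062102
Geometric mean = 1.062102 - 1 = 0.062102
As percentage: 6.21%

6.21%


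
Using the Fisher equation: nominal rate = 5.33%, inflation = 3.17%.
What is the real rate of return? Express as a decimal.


Formula: (1 + r_real) = (1 + r_nom) / (1 + inflation)
Substituting: (1 + r_real) = 1.0533 / 1.0317
(1 + r_real) = 1.020936
r_real = 1.020936 - 1 = 0.020936

0.020936


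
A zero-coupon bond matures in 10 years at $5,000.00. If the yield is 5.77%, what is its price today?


Formula: Price = FV / (1 + r)^n
Substituting: Price = $5,000.00 / (1 + 0.0577)^10
Discount factor: (1.0577)^10 = 1.752367
Price = $5,000.00 / 1.752367 = $2,853.28

$2,853.28


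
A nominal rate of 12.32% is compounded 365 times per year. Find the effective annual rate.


Formula: EAR = (1 + r/m)^m - 1
Period rate: r/m = 0.1232 / 365 = 0.000338
Compounding: (1 + 0.000338)^365 = 1.131087
EAR = 1.131087 - 1 = 0.131087

0.131087


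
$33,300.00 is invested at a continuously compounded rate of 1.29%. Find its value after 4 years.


Formula: FV = P * e^(r*t)
Exponent: r*t = 0.0129 * 4 = 0.0516
e^(0.0516) = 1.052954
FV = $33,300.00 * 1.052954 = $35,063.38

$35,063.38


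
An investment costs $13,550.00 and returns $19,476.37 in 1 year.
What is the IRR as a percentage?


Formula: IRR = C1/C0 - 1
Substituting: IRR = $19,476.37 / $13,550.00 - 1
Ratio: 1.43737 - 1 = 0.43737
IRR = 43.737%

43.737%


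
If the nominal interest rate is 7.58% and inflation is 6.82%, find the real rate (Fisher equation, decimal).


Formula: (1 + r_real) = (1 + r_nom) / (1 + inflation)
Substituting: (1 + r_real) = 1.0758 / 1.0682
(1 + r_real) = 1.007115
r_real = 1.007115 - 1 = 0.007115

0.007115


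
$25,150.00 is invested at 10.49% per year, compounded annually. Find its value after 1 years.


Formula: FV = P * (1 + r)^n
Substituting: FV = $25,150.00 * (1 + 0.1049)^1
Growth factor: (1.1049)^1 = 1.1049
FV = $25,150.00 * 1.1049 = $27,788.24

$27,788.24
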